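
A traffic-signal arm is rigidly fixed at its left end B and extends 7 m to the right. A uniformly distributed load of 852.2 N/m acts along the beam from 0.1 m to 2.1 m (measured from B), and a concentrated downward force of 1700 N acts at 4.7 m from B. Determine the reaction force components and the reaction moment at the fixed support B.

B_x = 0, B_y = 3404 N, M_B = 9865 N·m

Resultant of the distributed load: 852.2 × 2 = 1704.4 N at 1.1 m from B.
ΣF_x = 0: B_x = 0.
ΣF_y = 0: B_y − 852.2·2 − 1700 = 0 → B_y = 3404 N.
ΣM about B: M_B − (852.2·2)·1.1 − 1700·4.7 = 0 → M_B = 9865 N·m.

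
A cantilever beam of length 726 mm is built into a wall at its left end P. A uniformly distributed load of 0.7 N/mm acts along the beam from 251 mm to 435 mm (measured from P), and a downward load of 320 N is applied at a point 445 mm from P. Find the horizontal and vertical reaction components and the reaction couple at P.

P_x = 0, P_y = 448.8 N, M_P = 186600 N·mm

Resultant of the distributed load: 0.7 × 184 = 128.8 N at 343 mm from P.
ΣF_x = 0: P_x = 0.
ΣF_y = 0: P_y − 0.7·184 − 320 = 0 → P_y = 448.8 N.
ΣM about P: M_P − (0.7·184)·343 − 320·445 = 0 → M_P = 186600 N·mm.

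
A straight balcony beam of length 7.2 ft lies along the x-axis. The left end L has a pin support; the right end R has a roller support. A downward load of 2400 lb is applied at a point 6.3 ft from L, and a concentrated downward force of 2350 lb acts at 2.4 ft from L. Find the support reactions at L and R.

Moments about L: R_y·7.2 − 2400·6.3 − 2350·2.4 = 0 → R_y = 20760/7.2 = 2883.33 ≈ 2883 lb.
ΣF_y = 0: L_y + 2883.33 − 2400 − 2350 = 0 → L_y = 1867 lb.
ΣF_x = 0: no horizontal applied forces, so L_x = 0.

L_x = 0, L_y = 1867 lb, R_y = 2883 lb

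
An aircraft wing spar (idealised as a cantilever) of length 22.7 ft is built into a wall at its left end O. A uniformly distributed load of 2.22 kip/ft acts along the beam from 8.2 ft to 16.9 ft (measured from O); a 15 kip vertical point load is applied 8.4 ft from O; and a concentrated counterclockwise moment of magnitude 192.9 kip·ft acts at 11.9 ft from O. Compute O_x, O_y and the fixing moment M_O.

O_x = 0, O_y = 34.31 kip, M_O = 175.5 kip·ft

Resultant of the distributed load: 2.22 × 8.7 = 19.314 kip at 12.55 ft from O.
ΣF_x = 0: O_x = 0.
ΣF_y = 0: O_y − 2.22·8.7 − 15 = 0 → O_y = 34.31 kip.
ΣM about O: M_O − (2.22·8.7)·12.55 − 15·8.4 + 192.9 = 0 → M_O = 175.5 kip·ft.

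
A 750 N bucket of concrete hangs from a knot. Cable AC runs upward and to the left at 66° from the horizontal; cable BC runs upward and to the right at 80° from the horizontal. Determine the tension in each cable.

T_AC = 232.9 N, T_BC = 545.5 N

ΣF_x = 0: −T_AC·cos66° + T_BC·cos80° = 0 → T_BC = 2.3423·T_AC.
ΣF_y = 0: T_AC·sin66° + T_BC·sin80° = 750.
Substitute: T_AC·(0.913545 + 2.3423·0.984808) = 750 → T_AC = 232.9 N.
Then T_BC = 2.3423 × 232.9 = 545.5 N.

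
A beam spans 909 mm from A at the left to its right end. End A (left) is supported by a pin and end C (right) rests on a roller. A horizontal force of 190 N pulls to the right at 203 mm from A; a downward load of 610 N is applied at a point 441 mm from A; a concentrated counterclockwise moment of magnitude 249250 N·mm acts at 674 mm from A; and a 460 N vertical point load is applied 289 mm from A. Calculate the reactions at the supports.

Moments about A: C_y·909 − 610·441 + 249250 − 460·289 = 0 → C_y = 152700/909 = 167.987 ≈ 168.0 N.
ΣF_y = 0: A_y + 167.987 − 610 − 460 = 0 → A_y = 902.0 N.
ΣF_x = 0: A_x + 190 = 0 → A_x = -190.0 N.

A_x = -190.0 N, A_y = 902.0 N, C_y = 168.0 N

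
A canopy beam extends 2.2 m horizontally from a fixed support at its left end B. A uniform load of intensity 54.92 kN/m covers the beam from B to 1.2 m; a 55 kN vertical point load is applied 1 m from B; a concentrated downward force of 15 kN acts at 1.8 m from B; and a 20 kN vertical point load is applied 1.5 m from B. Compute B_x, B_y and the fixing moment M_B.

B_x = 0, B_y = 155.9 kN, M_B = 151.5 kN·m

Resultant of the distributed load: 54.92 × 1.2 = 65.904 kN at 0.6 m from B.
ΣF_x = 0: B_x = 0.
ΣF_y = 0: B_y − 54.92·1.2 − 55 − 15 − 20 = 0 → B_y = 155.9 kN.
ΣM about B: M_B − (54.92·1.2)·0.6 − 55·1 − 15·1.8 − 20·1.5 = 0 → M_B = 151.5 kN·m.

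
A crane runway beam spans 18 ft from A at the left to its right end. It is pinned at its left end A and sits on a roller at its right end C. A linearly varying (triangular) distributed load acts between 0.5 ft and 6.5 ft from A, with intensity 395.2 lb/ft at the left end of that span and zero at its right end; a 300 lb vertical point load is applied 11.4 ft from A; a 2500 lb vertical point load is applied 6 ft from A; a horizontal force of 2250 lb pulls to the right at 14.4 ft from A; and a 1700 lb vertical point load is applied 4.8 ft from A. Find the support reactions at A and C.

Resultant of the triangular load: ½ × 395.2 × 6 = 1185.6 lb, acting at 2.5 ft from A (one-third of the span from the peak).
Moments about A: C_y·18 − (½·395.2·6)·2.5 − 300·11.4 − 2500·6 − 1700·4.8 = 0 → C_y = 29544/18 = 1641.33 ≈ 1641 lb.
ΣF_y = 0: A_y + 1641.33 − ½·395.2·6 − 300 − 2500 − 1700 = 0 → A_y = 4044 lb.
ΣF_x = 0: A_x + 2250 = 0 → A_x = -2250 lb.

A_x = -2250 lb, A_y = 4044 lb, C_y = 1641 lb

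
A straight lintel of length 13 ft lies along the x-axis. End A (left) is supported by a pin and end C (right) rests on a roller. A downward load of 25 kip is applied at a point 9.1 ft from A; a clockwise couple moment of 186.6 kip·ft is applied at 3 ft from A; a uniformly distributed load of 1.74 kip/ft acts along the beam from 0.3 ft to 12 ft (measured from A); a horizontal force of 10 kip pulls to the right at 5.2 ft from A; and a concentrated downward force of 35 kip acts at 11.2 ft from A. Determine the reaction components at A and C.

Resultant of the distributed load: 1.74 × 11.7 = 20.358 kip at 6.15 ft from A.
ΣM about A: C_y·13 − 25·9.1 − 186.6 − (1.74·11.7)·6.15 − 35·11.2 = 0 → C_y = 931.3017/13 = 71.6386 ≈ 71.64 kip.
ΣF_y = 0: A_y + 71.6386 − 25 − 1.74·11.7 − 35 = 0 → A_y = 8.719 kip.
ΣF_x = 0: A_x + 10 = 0 → A_x = -10.00 kip.

A_x = -10.00 kip, A_y = 8.719 kip, C_y = 71.64 kip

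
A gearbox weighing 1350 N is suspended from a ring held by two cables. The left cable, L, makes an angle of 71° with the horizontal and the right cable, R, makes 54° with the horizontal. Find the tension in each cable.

T_L = 968.7 N, T_R = 536.6 N

ΣF_x = 0: −T_L·cos71° + T_R·cos54° = 0 → T_R = 0.55389·T_L.
ΣF_y = 0: T_L·sin71° + T_R·sin54° = 1350.
Substitute: T_L·(0.945519 + 0.55389·0.809017) = 1350 → T_L = 968.696 ≈ 968.7 N.
Then T_R = 0.55389 × 968.696 = 536.6 N.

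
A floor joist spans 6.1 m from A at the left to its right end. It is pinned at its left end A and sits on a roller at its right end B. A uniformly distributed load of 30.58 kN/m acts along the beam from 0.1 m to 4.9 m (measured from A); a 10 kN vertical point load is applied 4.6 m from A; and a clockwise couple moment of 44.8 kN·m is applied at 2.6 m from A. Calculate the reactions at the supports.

Resultant of the distributed load: 30.58 × 4.8 = 146.784 kN at 2.5 m from A.
Moments about A: B_y·6.1 − (30.58·4.8)·2.5 − 10·4.6 − 44.8 = 0 → B_y = 457.76/6.1 = 75.0426 ≈ 75.04 kN.
ΣF_y = 0: A_y + 75.0426 − 30.58·4.8 − 10 = 0 → A_y = 81.74 kN.
ΣF_x = 0: no horizontal applied forces, so A_x = 0.

A_x = 0, A_y = 81.74 kN, B_y = 75.04 kN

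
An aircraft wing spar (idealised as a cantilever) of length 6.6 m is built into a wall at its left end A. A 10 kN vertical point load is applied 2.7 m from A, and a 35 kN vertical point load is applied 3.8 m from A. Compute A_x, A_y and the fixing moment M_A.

ΣF_x = 0: A_x = 0.
ΣF_y = 0: A_y − 10 − 35 = 0 → A_y = 45.00 kN.
ΣM about A: M_A − 10·2.7 − 35·3.8 = 0 → M_A = 160.0 kN·m.

A_x = 0, A_y = 45.00 kN, M_A = 160.0 kN·m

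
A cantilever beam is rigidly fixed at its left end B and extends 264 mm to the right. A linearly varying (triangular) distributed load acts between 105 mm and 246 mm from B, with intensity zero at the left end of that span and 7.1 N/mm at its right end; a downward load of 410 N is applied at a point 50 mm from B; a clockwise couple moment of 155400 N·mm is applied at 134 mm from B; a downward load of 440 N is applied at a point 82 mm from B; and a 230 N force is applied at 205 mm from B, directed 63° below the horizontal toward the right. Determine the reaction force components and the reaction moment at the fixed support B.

Resultant of the triangular load: ½ × 7.1 × 141 = 500.55 N, acting at 199 mm from B (one-third of the span from the peak).
ΣF_x = 0: B_x + 230·cos63° = 0 → B_x = -104.4 N.
ΣF_y = 0: B_y − ½·7.1·141 − 410 − 440 − 230·sin63° = 0 → B_y = 1555 N.
ΣM about B: M_B − (½·7.1·141)·199 − 410·50 − 155400 − 440·82 − 230·sin63°·205 = 0 → M_B = 353600 N·mm.

B_x = -104.4 N, B_y = 1555 N, M_B = 353600 N·mm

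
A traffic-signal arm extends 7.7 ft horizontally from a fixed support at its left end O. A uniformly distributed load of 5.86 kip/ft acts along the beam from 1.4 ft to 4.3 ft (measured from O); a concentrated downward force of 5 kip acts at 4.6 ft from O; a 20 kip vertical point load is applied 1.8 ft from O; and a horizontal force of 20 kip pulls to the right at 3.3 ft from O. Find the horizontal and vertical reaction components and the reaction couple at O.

O_x = -20.00 kip, O_y = 41.99 kip, M_O = 107.4 kip·ft

Resultant of the distributed load: 5.86 × 2.9 = 16.994 kip at 2.85 ft from O.
ΣF_x = 0: O_x + 20 = 0 → O_x = -20.00 kip.
ΣF_y = 0: O_y − 5.86·2.9 − 5 − 20 = 0 → O_y = 41.99 kip.
ΣM about O: M_O − (5.86·2.9)·2.85 − 5·4.6 − 20·1.8 = 0 → M_O = 107.4 kip·ft.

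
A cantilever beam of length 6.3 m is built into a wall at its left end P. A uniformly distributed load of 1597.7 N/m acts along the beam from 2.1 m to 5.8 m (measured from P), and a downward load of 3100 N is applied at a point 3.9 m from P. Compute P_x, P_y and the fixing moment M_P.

P_x = 0, P_y = 9011 N, M_P = 35440 N·m

Resultant of the distributed load: 1597.7 × 3.7 = 5911.49 N at 3.95 m from P.
ΣF_x = 0: P_x = 0.
ΣF_y = 0: P_y − 1597.7·3.7 − 3100 = 0 → P_y = 9011 N.
ΣM about P: M_P − (1597.7·3.7)·3.95 − 3100·3.9 = 0 → M_P = 35440 N·m.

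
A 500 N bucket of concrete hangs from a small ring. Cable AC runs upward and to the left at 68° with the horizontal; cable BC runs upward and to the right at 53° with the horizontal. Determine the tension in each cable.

T_AC = 351.0 N, T_BC = 218.5 N

ΣF_x = 0: −T_AC·cos68° + T_BC·cos53° = 0 → T_BC = 0.622461·T_AC.
ΣF_y = 0: T_AC·sin68° + T_BC·sin53° = 500.
Substitute: T_AC·(0.927184 + 0.622461·0.798636) = 500 → T_AC = 351.049 ≈ 351.0 N.
Then T_BC = 0.622461 × 351.049 = 218.5 N.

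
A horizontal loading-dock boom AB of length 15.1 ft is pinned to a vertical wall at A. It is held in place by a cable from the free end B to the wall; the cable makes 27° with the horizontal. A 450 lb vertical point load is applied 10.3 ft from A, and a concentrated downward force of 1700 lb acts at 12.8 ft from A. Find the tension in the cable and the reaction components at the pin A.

T = 3850 lb, A_x = 3431 lb, A_y = 402.0 lb

ΣM about A: T·sin27°·15.1 − 450·10.3 − 1700·12.8 = 0 → T = 26395/(15.1·0.45399) = 3850.33 ≈ 3850 lb.
ΣF_x = 0: A_x − T·cos27° = 0 → A_x = 3850.33 × 0.891007 = 3431 lb.
ΣF_y = 0: A_y + T·sin27° − 450 − 1700 = 0 → A_y = 2150 − 3850.33 × 0.45399 = 402.0 lb.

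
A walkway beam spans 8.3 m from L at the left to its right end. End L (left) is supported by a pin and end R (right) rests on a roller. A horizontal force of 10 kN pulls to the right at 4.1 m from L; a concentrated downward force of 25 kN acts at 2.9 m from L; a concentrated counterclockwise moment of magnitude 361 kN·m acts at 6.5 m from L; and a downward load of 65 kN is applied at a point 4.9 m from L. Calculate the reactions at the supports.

L_x = -10.00 kN, L_y = 86.39 kN, R_y = 3.614 kN

Moments about L: R_y·8.3 − 25·2.9 + 361 − 65·4.9 = 0 → R_y = 30/8.3 = 3.61446 ≈ 3.614 kN.
ΣF_y = 0: L_y + 3.61446 − 25 − 65 = 0 → L_y = 86.39 kN.
ΣF_x = 0: L_x + 10 = 0 → L_x = -10.00 kN.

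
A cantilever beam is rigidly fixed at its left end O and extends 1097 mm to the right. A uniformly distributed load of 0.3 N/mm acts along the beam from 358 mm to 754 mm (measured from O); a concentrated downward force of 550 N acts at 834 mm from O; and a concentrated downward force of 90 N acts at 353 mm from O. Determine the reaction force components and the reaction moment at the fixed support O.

O_x = 0, O_y = 758.8 N, M_O = 556500 N·mm

Resultant of the distributed load: 0.3 × 396 = 118.8 N at 556 mm from O.
ΣF_x = 0: O_x = 0.
ΣF_y = 0: O_y − 0.3·396 − 550 − 90 = 0 → O_y = 758.8 N.
ΣM about O: M_O − (0.3·396)·556 − 550·834 − 90·353 = 0 → M_O = 556500 N·mm.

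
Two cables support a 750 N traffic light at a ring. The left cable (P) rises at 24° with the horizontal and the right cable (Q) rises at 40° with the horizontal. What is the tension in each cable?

ΣF_x = 0: −T_P·cos24° + T_Q·cos40° = 0 → T_Q = 1.19255·T_P.
ΣF_y = 0: T_P·sin24° + T_Q·sin40° = 750.
Substitute: T_P·(0.406737 + 1.19255·0.642788) = 750 → T_P = 639.226 ≈ 639.2 N.
Then T_Q = 1.19255 × 639.226 = 762.3 N.

T_P = 639.2 N, T_Q = 762.3 N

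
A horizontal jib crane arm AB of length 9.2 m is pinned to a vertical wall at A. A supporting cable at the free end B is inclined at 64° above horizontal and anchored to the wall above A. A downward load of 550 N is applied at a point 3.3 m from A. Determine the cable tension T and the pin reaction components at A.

ΣM about A: T·sin64°·9.2 − 550·3.3 = 0 → T = 1815/(9.2·0.898794) = 219.497 ≈ 219.5 N.
ΣF_x = 0: A_x − T·cos64° = 0 → A_x = 219.497 × 0.438371 = 96.22 N.
ΣF_y = 0: A_y + T·sin64° − 550 = 0 → A_y = 550 − 219.497 × 0.898794 = 352.7 N.

T = 219.5 N, A_x = 96.22 N, A_y = 352.7 N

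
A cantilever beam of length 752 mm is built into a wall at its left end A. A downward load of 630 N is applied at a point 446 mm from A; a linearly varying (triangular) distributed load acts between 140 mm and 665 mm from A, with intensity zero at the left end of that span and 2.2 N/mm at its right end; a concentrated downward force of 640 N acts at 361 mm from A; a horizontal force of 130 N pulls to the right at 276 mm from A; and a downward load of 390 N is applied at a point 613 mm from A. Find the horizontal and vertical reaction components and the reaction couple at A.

Resultant of the triangular load: ½ × 2.2 × 525 = 577.5 N, acting at 490 mm from A (one-third of the span from the peak).
ΣF_x = 0: A_x + 130 = 0 → A_x = -130.0 N.
ΣF_y = 0: A_y − 630 − ½·2.2·525 − 640 − 390 = 0 → A_y = 2238 N.
ΣM about A: M_A − 630·446 − (½·2.2·525)·490 − 640·361 − 390·613 = 0 → M_A = 1034000 N·mm.

A_x = -130.0 N, A_y = 2238 N, M_A = 1034000 N·mm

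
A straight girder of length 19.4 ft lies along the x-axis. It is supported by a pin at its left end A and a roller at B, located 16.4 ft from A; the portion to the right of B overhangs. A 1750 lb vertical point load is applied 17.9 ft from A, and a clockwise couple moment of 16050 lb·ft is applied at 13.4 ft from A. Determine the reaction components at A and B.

ΣM about A: B_y·16.4 − 1750·17.9 − 16050 = 0 → B_y = 47375/16.4 = 2888.72 ≈ 2889 lb.
ΣF_y = 0: A_y + 2888.72 − 1750 = 0 → A_y = -1139 lb.
ΣF_x = 0: no horizontal applied forces, so A_x = 0.

A_x = 0, A_y = -1139 lb, B_y = 2889 lb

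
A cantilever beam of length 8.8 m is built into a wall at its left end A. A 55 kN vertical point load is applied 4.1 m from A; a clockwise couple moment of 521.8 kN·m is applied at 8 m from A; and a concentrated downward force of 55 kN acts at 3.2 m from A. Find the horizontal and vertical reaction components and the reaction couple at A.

ΣF_x = 0: A_x = 0.
ΣF_y = 0: A_y − 55 − 55 = 0 → A_y = 110.0 kN.
ΣM about A: M_A − 55·4.1 − 521.8 − 55·3.2 = 0 → M_A = 923.3 kN·m.

A_x = 0, A_y = 110.0 kN, M_A = 923.3 kN·m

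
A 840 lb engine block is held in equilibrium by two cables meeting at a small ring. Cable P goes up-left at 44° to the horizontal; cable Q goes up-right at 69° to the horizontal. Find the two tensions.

ΣF_x = 0: −T_P·cos44° + T_Q·cos69° = 0 → T_Q = 2.00727·T_P.
ΣF_y = 0: T_P·sin44° + T_Q·sin69° = 840.
Substitute: T_P·(0.694658 + 2.00727·0.93358) = 840 → T_P = 327.026 ≈ 327.0 lb.
Then T_Q = 2.00727 × 327.026 = 656.4 lb.

T_P = 327.0 lb, T_Q = 656.4 lb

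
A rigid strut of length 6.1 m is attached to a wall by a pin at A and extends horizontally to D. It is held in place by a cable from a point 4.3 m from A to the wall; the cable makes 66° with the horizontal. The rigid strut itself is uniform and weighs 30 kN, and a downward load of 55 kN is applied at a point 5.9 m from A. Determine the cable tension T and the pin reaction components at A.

T = 105.9 kN, A_x = 43.07 kN, A_y = -11.74 kN

ΣM about A: T·sin66°·4.3 − 30·3.05 − 55·5.9 = 0 → T = 416/(4.3·0.913545) = 105.9 kN.
ΣF_x = 0: A_x − T·cos66° = 0 → A_x = 105.9 × 0.406737 = 43.07 kN.
ΣF_y = 0: A_y + T·sin66° − 30 − 55 = 0 → A_y = 85 − 105.9 × 0.913545 = -11.74 kN.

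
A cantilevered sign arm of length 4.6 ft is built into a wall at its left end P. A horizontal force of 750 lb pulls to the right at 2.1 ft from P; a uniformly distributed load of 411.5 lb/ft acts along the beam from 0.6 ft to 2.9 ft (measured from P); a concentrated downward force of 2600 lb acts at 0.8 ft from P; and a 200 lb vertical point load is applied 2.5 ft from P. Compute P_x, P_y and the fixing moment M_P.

P_x = -750.0 lb, P_y = 3746 lb, M_P = 4236 lb·ft

Resultant of the distributed load: 411.5 × 2.3 = 946.45 lb at 1.75 ft from P.
ΣF_x = 0: P_x + 750 = 0 → P_x = -750.0 lb.
ΣF_y = 0: P_y − 411.5·2.3 − 2600 − 200 = 0 → P_y = 3746 lb.
ΣM about P: M_P − (411.5·2.3)·1.75 − 2600·0.8 − 200·2.5 = 0 → M_P = 4236 lb·ft.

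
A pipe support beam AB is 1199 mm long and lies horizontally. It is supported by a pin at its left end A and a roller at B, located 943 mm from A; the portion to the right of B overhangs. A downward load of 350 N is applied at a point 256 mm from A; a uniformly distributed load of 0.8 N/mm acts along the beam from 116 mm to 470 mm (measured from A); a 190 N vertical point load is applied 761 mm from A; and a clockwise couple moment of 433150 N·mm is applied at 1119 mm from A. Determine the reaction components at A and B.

Resultant of the distributed load: 0.8 × 354 = 283.2 N at 293 mm from A.
Taking moments about A: B_y·943 − 350·256 − (0.8·354)·293 − 190·761 − 433150 = 0 → B_y = 750317.6/943 = 795.671 ≈ 795.7 N.
ΣF_y = 0: A_y + 795.671 − 350 − 0.8·354 − 190 = 0 → A_y = 27.53 N.
ΣF_x = 0: no horizontal applied forces, so A_x = 0.

A_x = 0, A_y = 27.53 N, B_y = 795.7 N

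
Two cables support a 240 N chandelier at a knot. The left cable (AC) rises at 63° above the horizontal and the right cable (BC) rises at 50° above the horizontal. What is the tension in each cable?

T_AC = 167.6 N, T_BC = 118.4 N

ΣF_x = 0: −T_AC·cos63° + T_BC·cos50° = 0 → T_BC = 0.706284·T_AC.
ΣF_y = 0: T_AC·sin63° + T_BC·sin50° = 240.
Substitute: T_AC·(0.891007 + 0.706284·0.766044) = 240 → T_AC = 167.592 ≈ 167.6 N.
Then T_BC = 0.706284 × 167.592 = 118.4 N.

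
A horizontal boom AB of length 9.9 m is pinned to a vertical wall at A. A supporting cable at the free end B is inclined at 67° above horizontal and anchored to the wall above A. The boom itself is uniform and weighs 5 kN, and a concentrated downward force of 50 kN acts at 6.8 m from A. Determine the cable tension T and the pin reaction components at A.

ΣM about A: T·sin67°·9.9 − 5·4.95 − 50·6.8 = 0 → T = 364.75/(9.9·0.920505) = 40.0252 ≈ 40.03 kN.
ΣF_x = 0: A_x − T·cos67° = 0 → A_x = 40.0252 × 0.390731 = 15.64 kN.
ΣF_y = 0: A_y + T·sin67° − 5 − 50 = 0 → A_y = 55 − 40.0252 × 0.920505 = 18.16 kN.

T = 40.03 kN, A_x = 15.64 kN, A_y = 18.16 kN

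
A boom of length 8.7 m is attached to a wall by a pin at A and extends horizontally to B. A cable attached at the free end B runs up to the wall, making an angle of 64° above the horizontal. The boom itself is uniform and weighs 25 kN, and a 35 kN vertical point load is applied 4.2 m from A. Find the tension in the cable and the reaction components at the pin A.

T = 32.71 kN, A_x = 14.34 kN, A_y = 30.60 kN

ΣM about A: T·sin64°·8.7 − 25·4.35 − 35·4.2 = 0 → T = 255.75/(8.7·0.898794) = 32.7067 ≈ 32.71 kN.
ΣF_x = 0: A_x − T·cos64° = 0 → A_x = 32.7067 × 0.438371 = 14.34 kN.
ΣF_y = 0: A_y + T·sin64° − 25 − 35 = 0 → A_y = 60 − 32.7067 × 0.898794 = 30.60 kN.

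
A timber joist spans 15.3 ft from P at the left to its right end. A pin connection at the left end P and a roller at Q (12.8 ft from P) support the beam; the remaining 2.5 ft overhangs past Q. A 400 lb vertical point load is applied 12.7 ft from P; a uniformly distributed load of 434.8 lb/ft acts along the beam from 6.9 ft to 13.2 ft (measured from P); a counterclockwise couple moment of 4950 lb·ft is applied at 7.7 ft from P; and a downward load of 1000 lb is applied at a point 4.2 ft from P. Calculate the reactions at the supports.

P_x = 0, P_y = 1650 lb, Q_y = 2489 lb

Resultant of the distributed load: 434.8 × 6.3 = 2739.24 lb at 10.05 ft from P.
ΣM about P: Q_y·12.8 − 400·12.7 − (434.8·6.3)·10.05 + 4950 − 1000·4.2 = 0 → Q_y = 31859.362/12.8 = 2489.01 ≈ 2489 lb.
ΣF_y = 0: P_y + 2489.01 − 400 − 434.8·6.3 − 1000 = 0 → P_y = 1650 lb.
ΣF_x = 0: no horizontal applied forces, so P_x = 0.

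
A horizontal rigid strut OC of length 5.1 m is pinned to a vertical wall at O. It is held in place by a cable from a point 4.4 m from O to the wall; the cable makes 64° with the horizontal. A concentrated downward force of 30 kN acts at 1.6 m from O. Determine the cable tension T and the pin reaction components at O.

ΣM about O: T·sin64°·4.4 − 30·1.6 = 0 → T = 48/(4.4·0.898794) = 12.1375 ≈ 12.14 kN.
ΣF_x = 0: O_x − T·cos64° = 0 → O_x = 12.1375 × 0.438371 = 5.321 kN.
ΣF_y = 0: O_y + T·sin64° − 30 = 0 → O_y = 30 − 12.1375 × 0.898794 = 19.09 kN.

T = 12.14 kN, O_x = 5.321 kN, O_y = 19.09 kN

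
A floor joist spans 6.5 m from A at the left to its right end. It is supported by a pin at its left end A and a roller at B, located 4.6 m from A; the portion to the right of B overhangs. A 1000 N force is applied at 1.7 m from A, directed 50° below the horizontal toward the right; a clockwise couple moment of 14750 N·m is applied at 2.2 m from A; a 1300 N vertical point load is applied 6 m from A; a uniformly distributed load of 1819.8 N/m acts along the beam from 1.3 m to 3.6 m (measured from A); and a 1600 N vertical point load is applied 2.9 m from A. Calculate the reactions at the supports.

Resultant of the distributed load: 1819.8 × 2.3 = 4185.54 N at 2.45 m from A.
Moments about A: B_y·4.6 − 1000·sin50°·1.7 − 14750 − 1300·6 − (1819.8·2.3)·2.45 − 1600·2.9 = 0 → B_y = 38746.8/4.6 = 8423.22 ≈ 8423 N.
ΣF_y = 0: A_y + 8423.22 − 1000·sin50° − 1300 − 1819.8·2.3 − 1600 = 0 → A_y = -571.6 N.
ΣF_x = 0: A_x + 1000·cos50° = 0 → A_x = -642.8 N.

A_x = -642.8 N, A_y = -571.6 N, B_y = 8423 N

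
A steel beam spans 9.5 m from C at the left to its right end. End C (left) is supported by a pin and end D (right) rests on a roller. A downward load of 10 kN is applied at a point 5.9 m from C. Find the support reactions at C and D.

C_x = 0, C_y = 3.789 kN, D_y = 6.211 kN

Taking moments about C: D_y·9.5 − 10·5.9 = 0 → D_y = 59/9.5 = 6.21053 ≈ 6.211 kN.
ΣF_y = 0: C_y + 6.21053 − 10 = 0 → C_y = 3.789 kN.
ΣF_x = 0: no horizontal applied forces, so C_x = 0.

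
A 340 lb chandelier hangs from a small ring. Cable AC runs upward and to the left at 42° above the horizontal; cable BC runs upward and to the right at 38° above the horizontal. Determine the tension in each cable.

T_AC = 272.1 lb, T_BC = 256.6 lb

ΣF_x = 0: −T_AC·cos42° + T_BC·cos38° = 0 → T_BC = 0.943064·T_AC.
ΣF_y = 0: T_AC·sin42° + T_BC·sin38° = 340.
Substitute: T_AC·(0.669131 + 0.943064·0.615661) = 340 → T_AC = 272.057 ≈ 272.1 lb.
Then T_BC = 0.943064 × 272.057 = 256.6 lb.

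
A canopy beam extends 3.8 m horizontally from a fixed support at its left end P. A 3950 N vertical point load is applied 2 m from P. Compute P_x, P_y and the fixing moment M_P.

ΣF_x = 0: P_x = 0.
ΣF_y = 0: P_y − 3950 = 0 → P_y = 3950 N.
ΣM about P: M_P − 3950·2 = 0 → M_P = 7900 N·m.

P_x = 0, P_y = 3950 N, M_P = 7900 N·m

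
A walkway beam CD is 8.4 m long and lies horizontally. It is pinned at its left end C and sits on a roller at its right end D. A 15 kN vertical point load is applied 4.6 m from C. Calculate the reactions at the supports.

C_x = 0, C_y = 6.786 kN, D_y = 8.214 kN

Taking moments about C: D_y·8.4 − 15·4.6 = 0 → D_y = 69/8.4 = 8.21429 ≈ 8.214 kN.
ΣF_y = 0: C_y + 8.21429 − 15 = 0 → C_y = 6.786 kN.
ΣF_x = 0: no horizontal applied forces, so C_x = 0.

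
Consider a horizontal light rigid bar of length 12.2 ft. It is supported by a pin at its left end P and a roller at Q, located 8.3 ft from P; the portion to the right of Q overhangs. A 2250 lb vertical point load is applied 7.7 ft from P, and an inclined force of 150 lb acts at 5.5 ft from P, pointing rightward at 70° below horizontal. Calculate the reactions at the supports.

ΣM about P: Q_y·8.3 − 2250·7.7 − 150·sin70°·5.5 = 0 → Q_y = 18100.2/8.3 = 2180.75 ≈ 2181 lb.
ΣF_y = 0: P_y + 2180.75 − 2250 − 150·sin70° = 0 → P_y = 210.2 lb.
ΣF_x = 0: P_x + 150·cos70° = 0 → P_x = -51.30 lb.

P_x = -51.30 lb, P_y = 210.2 lb, Q_y = 2181 lb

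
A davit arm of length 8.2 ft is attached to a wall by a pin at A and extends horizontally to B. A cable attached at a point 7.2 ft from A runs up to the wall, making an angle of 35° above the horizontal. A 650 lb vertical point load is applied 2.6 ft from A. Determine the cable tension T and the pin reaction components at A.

T = 409.2 lb, A_x = 335.2 lb, A_y = 415.3 lb

ΣM about A: T·sin35°·7.2 − 650·2.6 = 0 → T = 1690/(7.2·0.573576) = 409.226 ≈ 409.2 lb.
ΣF_x = 0: A_x − T·cos35° = 0 → A_x = 409.226 × 0.819152 = 335.2 lb.
ΣF_y = 0: A_y + T·sin35° − 650 = 0 → A_y = 650 − 409.226 × 0.573576 = 415.3 lb.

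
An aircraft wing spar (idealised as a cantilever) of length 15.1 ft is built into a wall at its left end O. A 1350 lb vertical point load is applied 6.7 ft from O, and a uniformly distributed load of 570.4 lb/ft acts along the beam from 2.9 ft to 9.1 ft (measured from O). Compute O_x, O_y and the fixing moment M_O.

O_x = 0, O_y = 4886 lb, M_O = 30260 lb·ft

Resultant of the distributed load: 570.4 × 6.2 = 3536.48 lb at 6 ft from O.
ΣF_x = 0: O_x = 0.
ΣF_y = 0: O_y − 1350 − 570.4·6.2 = 0 → O_y = 4886 lb.
ΣM about O: M_O − 1350·6.7 − (570.4·6.2)·6 = 0 → M_O = 30260 lb·ft.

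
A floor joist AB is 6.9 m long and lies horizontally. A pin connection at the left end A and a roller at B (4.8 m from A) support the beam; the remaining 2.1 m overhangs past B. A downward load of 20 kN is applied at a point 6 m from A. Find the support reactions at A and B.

Taking moments about A: B_y·4.8 − 20·6 = 0 → B_y = 120/4.8 = 25.00 kN.
ΣF_y = 0: A_y + 25 − 20 = 0 → A_y = -5.000 kN.
ΣF_x = 0: no horizontal applied forces, so A_x = 0.

A_x = 0, A_y = -5.000 kN, B_y = 25.00 kN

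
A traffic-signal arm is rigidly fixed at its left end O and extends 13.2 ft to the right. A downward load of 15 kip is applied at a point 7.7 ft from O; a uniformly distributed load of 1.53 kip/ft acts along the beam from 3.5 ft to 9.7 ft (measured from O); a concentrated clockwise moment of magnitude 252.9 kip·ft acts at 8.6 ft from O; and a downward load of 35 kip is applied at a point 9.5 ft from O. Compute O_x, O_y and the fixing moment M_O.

O_x = 0, O_y = 59.49 kip, M_O = 763.5 kip·ft

Resultant of the distributed load: 1.53 × 6.2 = 9.486 kip at 6.6 ft from O.
ΣF_x = 0: O_x = 0.
ΣF_y = 0: O_y − 15 − 1.53·6.2 − 35 = 0 → O_y = 59.49 kip.
ΣM about O: M_O − 15·7.7 − (1.53·6.2)·6.6 − 252.9 − 35·9.5 = 0 → M_O = 763.5 kip·ft.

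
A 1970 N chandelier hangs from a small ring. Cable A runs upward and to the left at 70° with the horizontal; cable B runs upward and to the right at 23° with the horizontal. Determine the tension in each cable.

T_A = 1816 N, T_B = 674.7 N

ΣF_x = 0: −T_A·cos70° + T_B·cos23° = 0 → T_B = 0.371557·T_A.
ΣF_y = 0: T_A·sin70° + T_B·sin23° = 1970.
Substitute: T_A·(0.939693 + 0.371557·0.390731) = 1970 → T_A = 1815.88 ≈ 1816 N.
Then T_B = 0.371557 × 1815.88 = 674.7 N.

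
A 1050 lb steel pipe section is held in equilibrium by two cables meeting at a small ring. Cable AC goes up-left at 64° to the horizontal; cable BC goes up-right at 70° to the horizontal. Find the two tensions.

ΣF_x = 0: −T_AC·cos64° + T_BC·cos70° = 0 → T_BC = 1.28171·T_AC.
ΣF_y = 0: T_AC·sin64° + T_BC·sin70° = 1050.
Substitute: T_AC·(0.898794 + 1.28171·0.939693) = 1050 → T_AC = 499.237 ≈ 499.2 lb.
Then T_BC = 1.28171 × 499.237 = 639.9 lb.

T_AC = 499.2 lb, T_BC = 639.9 lb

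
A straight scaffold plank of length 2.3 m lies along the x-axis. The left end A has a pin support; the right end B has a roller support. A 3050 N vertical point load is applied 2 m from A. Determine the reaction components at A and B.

A_x = 0, A_y = 397.8 N, B_y = 2652 N

ΣM about A: B_y·2.3 − 3050·2 = 0 → B_y = 6100/2.3 = 2652.17 ≈ 2652 N.
ΣF_y = 0: A_y + 2652.17 − 3050 = 0 → A_y = 397.8 N.
ΣF_x = 0: no horizontal applied forces, so A_x = 0.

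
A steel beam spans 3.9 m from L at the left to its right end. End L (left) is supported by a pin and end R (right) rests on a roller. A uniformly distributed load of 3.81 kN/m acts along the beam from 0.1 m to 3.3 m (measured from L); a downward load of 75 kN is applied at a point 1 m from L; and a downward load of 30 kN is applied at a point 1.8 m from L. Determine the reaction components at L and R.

Resultant of the distributed load: 3.81 × 3.2 = 12.192 kN at 1.7 m from L.
Taking moments about L: R_y·3.9 − (3.81·3.2)·1.7 − 75·1 − 30·1.8 = 0 → R_y = 149.7264/3.9 = 38.3914 ≈ 38.39 kN.
ΣF_y = 0: L_y + 38.3914 − 3.81·3.2 − 75 − 30 = 0 → L_y = 78.80 kN.
ΣF_x = 0: no horizontal applied forces, so L_x = 0.

L_x = 0, L_y = 78.80 kN, R_y = 38.39 kN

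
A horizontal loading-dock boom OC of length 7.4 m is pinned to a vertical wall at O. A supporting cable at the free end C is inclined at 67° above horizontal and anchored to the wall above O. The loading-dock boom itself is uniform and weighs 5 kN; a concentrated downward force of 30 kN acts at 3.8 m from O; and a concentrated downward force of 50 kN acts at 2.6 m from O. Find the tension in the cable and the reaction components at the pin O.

T = 38.54 kN, O_x = 15.06 kN, O_y = 49.53 kN

ΣM about O: T·sin67°·7.4 − 5·3.7 − 30·3.8 − 50·2.6 = 0 → T = 262.5/(7.4·0.920505) = 38.5364 ≈ 38.54 kN.
ΣF_x = 0: O_x − T·cos67° = 0 → O_x = 38.5364 × 0.390731 = 15.06 kN.
ΣF_y = 0: O_y + T·sin67° − 5 − 30 − 50 = 0 → O_y = 85 − 38.5364 × 0.920505 = 49.53 kN.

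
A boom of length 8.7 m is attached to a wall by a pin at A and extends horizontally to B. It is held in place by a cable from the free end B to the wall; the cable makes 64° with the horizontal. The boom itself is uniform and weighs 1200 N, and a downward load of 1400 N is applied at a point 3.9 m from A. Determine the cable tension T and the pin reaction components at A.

T = 1366 N, A_x = 598.7 N, A_y = 1372 N

ΣM about A: T·sin64°·8.7 − 1200·4.35 − 1400·3.9 = 0 → T = 10680/(8.7·0.898794) = 1365.81 ≈ 1366 N.
ΣF_x = 0: A_x − T·cos64° = 0 → A_x = 1365.81 × 0.438371 = 598.7 N.
ΣF_y = 0: A_y + T·sin64° − 1200 − 1400 = 0 → A_y = 2600 − 1365.81 × 0.898794 = 1372 N.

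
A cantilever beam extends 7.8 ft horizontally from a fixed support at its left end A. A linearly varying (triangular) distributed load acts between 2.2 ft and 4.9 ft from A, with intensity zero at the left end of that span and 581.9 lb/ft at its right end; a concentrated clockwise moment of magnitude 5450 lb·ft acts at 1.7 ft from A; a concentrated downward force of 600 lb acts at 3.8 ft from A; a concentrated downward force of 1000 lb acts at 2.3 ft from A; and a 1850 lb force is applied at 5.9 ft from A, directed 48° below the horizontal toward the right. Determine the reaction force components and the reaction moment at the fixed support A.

Resultant of the triangular load: ½ × 581.9 × 2.7 = 785.565 lb, acting at 4 ft from A (one-third of the span from the peak).
ΣF_x = 0: A_x + 1850·cos48° = 0 → A_x = -1238 lb.
ΣF_y = 0: A_y − ½·581.9·2.7 − 600 − 1000 − 1850·sin48° = 0 → A_y = 3760 lb.
ΣM about A: M_A − (½·581.9·2.7)·4 − 5450 − 600·3.8 − 1000·2.3 − 1850·sin48°·5.9 = 0 → M_A = 21280 lb·ft.

A_x = -1238 lb, A_y = 3760 lb, M_A = 21280 lb·ft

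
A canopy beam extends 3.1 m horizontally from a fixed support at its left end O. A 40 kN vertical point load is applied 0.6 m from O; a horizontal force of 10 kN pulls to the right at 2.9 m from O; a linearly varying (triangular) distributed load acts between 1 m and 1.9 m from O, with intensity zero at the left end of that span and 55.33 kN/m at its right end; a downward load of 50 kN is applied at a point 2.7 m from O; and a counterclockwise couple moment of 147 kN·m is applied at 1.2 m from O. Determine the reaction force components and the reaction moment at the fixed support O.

O_x = -10.00 kN, O_y = 114.9 kN, M_O = 51.84 kN·m

Resultant of the triangular load: ½ × 55.33 × 0.9 = 24.8985 kN, acting at 1.6 m from O (one-third of the span from the peak).
ΣF_x = 0: O_x + 10 = 0 → O_x = -10.00 kN.
ΣF_y = 0: O_y − 40 − ½·55.33·0.9 − 50 = 0 → O_y = 114.9 kN.
ΣM about O: M_O − 40·0.6 − (½·55.33·0.9)·1.6 − 50·2.7 + 147 = 0 → M_O = 51.84 kN·m.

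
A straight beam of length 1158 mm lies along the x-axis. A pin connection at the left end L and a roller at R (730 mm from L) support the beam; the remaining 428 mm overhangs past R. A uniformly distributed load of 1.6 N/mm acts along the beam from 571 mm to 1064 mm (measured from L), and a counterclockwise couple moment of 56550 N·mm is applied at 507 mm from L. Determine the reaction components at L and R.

L_x = 0, L_y = -17.08 N, R_y = 805.9 N

Resultant of the distributed load: 1.6 × 493 = 788.8 N at 817.5 mm from L.
Moments about L: R_y·730 − (1.6·493)·817.5 + 56550 = 0 → R_y = 588294/730 = 805.882 ≈ 805.9 N.
ΣF_y = 0: L_y + 805.882 − 1.6·493 = 0 → L_y = -17.08 N.
ΣF_x = 0: no horizontal applied forces, so L_x = 0.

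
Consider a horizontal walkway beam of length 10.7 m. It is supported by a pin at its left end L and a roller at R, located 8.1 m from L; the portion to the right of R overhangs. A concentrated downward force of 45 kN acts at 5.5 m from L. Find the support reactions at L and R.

L_x = 0, L_y = 14.44 kN, R_y = 30.56 kN

Taking moments about L: R_y·8.1 − 45·5.5 = 0 → R_y = 247.5/8.1 = 30.5556 ≈ 30.56 kN.
ΣF_y = 0: L_y + 30.5556 − 45 = 0 → L_y = 14.44 kN.
ΣF_x = 0: no horizontal applied forces, so L_x = 0.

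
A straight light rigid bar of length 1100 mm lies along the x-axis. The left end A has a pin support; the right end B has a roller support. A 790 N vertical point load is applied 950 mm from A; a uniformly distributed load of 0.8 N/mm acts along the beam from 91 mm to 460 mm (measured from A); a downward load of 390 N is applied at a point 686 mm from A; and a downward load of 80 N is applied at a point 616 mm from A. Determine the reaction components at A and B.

Resultant of the distributed load: 0.8 × 369 = 295.2 N at 275.5 mm from A.
Moments about A: B_y·1100 − 790·950 − (0.8·369)·275.5 − 390·686 − 80·616 = 0 → B_y = 1148647.6/1100 = 1044.23 ≈ 1044 N.
ΣF_y = 0: A_y + 1044.23 − 790 − 0.8·369 − 390 − 80 = 0 → A_y = 511.0 N.
ΣF_x = 0: no horizontal applied forces, so A_x = 0.

A_x = 0, A_y = 511.0 N, B_y = 1044 N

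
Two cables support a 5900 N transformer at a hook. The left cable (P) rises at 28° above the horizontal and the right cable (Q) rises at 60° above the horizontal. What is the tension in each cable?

T_P = 2952 N, T_Q = 5213 N

ΣF_x = 0: −T_P·cos28° + T_Q·cos60° = 0 → T_Q = 1.7659·T_P.
ΣF_y = 0: T_P·sin28° + T_Q·sin60° = 5900.
Substitute: T_P·(0.469472 + 1.7659·0.866025) = 5900 → T_P = 2951.79 ≈ 2952 N.
Then T_Q = 1.7659 × 2951.79 = 5213 N.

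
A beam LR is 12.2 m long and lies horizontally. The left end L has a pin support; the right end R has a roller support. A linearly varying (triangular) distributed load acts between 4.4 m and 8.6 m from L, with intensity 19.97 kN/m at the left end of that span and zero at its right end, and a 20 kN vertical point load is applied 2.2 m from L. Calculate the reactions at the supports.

L_x = 0, L_y = 38.39 kN, R_y = 23.54 kN

Resultant of the triangular load: ½ × 19.97 × 4.2 = 41.937 kN, acting at 5.8 m from L (one-third of the span from the peak).
Taking moments about L: R_y·12.2 − (½·19.97·4.2)·5.8 − 20·2.2 = 0 → R_y = 287.2346/12.2 = 23.5438 ≈ 23.54 kN.
ΣF_y = 0: L_y + 23.5438 − ½·19.97·4.2 − 20 = 0 → L_y = 38.39 kN.
ΣF_x = 0: no horizontal applied forces, so L_x = 0.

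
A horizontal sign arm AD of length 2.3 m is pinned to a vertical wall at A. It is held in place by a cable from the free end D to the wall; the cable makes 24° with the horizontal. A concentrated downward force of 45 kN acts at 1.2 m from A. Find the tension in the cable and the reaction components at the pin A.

ΣM about A: T·sin24°·2.3 − 45·1.2 = 0 → T = 54/(2.3·0.406737) = 57.7234 ≈ 57.72 kN.
ΣF_x = 0: A_x − T·cos24° = 0 → A_x = 57.7234 × 0.913545 = 52.73 kN.
ΣF_y = 0: A_y + T·sin24° − 45 = 0 → A_y = 45 − 57.7234 × 0.406737 = 21.52 kN.

T = 57.72 kN, A_x = 52.73 kN, A_y = 21.52 kN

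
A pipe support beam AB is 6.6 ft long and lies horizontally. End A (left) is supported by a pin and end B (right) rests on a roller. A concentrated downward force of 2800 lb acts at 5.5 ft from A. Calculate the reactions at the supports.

A_x = 0, A_y = 466.7 lb, B_y = 2333 lb

ΣM about A: B_y·6.6 − 2800·5.5 = 0 → B_y = 15400/6.6 = 2333.33 ≈ 2333 lb.
ΣF_y = 0: A_y + 2333.33 − 2800 = 0 → A_y = 466.7 lb.
ΣF_x = 0: no horizontal applied forces, so A_x = 0.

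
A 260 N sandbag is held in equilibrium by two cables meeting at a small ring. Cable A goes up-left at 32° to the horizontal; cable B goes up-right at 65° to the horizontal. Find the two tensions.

T_A = 110.7 N, T_B = 222.1 N

ΣF_x = 0: −T_A·cos32° + T_B·cos65° = 0 → T_B = 2.00665·T_A.
ΣF_y = 0: T_A·sin32° + T_B·sin65° = 260.
Substitute: T_A·(0.529919 + 2.00665·0.906308) = 260 → T_A = 110.706 ≈ 110.7 N.
Then T_B = 2.00665 × 110.706 = 222.1 N.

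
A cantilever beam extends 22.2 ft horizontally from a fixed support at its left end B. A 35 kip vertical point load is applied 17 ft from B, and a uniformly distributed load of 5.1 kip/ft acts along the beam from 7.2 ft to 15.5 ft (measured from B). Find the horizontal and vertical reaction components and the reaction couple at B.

B_x = 0, B_y = 77.33 kip, M_B = 1075 kip·ft

Resultant of the distributed load: 5.1 × 8.3 = 42.33 kip at 11.35 ft from B.
ΣF_x = 0: B_x = 0.
ΣF_y = 0: B_y − 35 − 5.1·8.3 = 0 → B_y = 77.33 kip.
ΣM about B: M_B − 35·17 − (5.1·8.3)·11.35 = 0 → M_B = 1075 kip·ft.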